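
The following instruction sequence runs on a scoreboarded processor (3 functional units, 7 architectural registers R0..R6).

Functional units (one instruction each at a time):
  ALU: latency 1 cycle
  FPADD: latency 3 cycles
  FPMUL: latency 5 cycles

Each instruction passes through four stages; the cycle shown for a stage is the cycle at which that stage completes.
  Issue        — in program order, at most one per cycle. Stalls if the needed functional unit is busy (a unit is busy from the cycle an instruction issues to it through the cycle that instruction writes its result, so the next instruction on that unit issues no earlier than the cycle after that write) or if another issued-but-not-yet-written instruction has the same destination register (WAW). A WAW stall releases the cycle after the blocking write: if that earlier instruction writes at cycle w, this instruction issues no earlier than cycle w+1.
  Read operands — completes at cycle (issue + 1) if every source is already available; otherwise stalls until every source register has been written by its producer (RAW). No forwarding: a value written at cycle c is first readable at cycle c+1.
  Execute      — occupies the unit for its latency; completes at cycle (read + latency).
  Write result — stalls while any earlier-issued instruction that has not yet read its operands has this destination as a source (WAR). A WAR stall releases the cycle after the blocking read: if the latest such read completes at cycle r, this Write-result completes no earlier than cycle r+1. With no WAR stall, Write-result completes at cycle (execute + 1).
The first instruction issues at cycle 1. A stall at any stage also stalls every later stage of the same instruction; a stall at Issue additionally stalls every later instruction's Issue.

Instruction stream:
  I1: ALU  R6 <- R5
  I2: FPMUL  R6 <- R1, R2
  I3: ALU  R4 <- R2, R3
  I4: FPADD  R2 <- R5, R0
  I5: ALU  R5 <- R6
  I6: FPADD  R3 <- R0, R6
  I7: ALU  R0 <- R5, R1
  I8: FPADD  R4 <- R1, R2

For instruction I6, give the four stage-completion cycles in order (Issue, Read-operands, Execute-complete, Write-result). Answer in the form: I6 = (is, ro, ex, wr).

I6 = (13, 14, 17, 18)

t=1  issue I1 (ALU)
t=2  I1 read-ops
t=3  I1 finished on ALU
t=4  I1→R6
t=5  issue I2 (FPMUL)
t=6  I2 read-ops | issue I3 (ALU)
t=7  I3 read-ops | issue I4 (FPADD)
t=8  I3 finished on ALU | I4 read-ops
t=9  I3→R4
t=10  issue I5 (ALU)
t=11  I2 finished on FPMUL | I4 finished on FPADD
t=12  I2→R6 | I4→R2
t=13  I5 read-ops | issue I6 (FPADD)
t=14  I5 finished on ALU | I6 read-ops
t=15  I5→R5
t=16  issue I7 (ALU)
t=17  I6 finished on FPADD | I7 read-ops
t=18  I6→R3 | I7 finished on ALU
t=19  I7→R0 | issue I8 (FPADD)
t=20  I8 read-ops
t=23  I8 finished on FPADD
t=24  I8→R4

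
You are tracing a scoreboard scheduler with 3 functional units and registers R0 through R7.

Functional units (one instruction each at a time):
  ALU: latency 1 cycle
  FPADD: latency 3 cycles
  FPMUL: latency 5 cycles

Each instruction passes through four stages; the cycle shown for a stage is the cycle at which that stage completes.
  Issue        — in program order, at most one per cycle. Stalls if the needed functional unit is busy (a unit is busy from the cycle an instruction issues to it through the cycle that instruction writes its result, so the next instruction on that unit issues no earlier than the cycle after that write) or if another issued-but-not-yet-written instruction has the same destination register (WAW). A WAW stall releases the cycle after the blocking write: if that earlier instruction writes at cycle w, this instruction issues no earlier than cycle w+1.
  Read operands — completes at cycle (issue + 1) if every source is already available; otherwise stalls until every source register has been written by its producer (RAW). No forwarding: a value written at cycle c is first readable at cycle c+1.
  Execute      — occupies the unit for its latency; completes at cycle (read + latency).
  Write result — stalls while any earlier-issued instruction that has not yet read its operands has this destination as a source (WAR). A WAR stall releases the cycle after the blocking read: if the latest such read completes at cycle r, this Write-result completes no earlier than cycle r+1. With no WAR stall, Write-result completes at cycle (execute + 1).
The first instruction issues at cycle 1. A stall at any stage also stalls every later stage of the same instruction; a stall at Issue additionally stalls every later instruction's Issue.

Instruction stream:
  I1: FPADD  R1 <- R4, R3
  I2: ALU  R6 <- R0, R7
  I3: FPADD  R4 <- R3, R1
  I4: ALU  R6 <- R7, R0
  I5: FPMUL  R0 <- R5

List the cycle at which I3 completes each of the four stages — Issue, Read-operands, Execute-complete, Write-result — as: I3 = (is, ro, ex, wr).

t=1  I1 issues→FPADD
t=2  I1 reads; I2 issues→ALU
t=3  I2 reads
t=4  I2 exec-done
t=5  I1 exec-done; I2 writes R6
t=6  I1 writes R1
t=7  I3 issues→FPADD
t=8  I3 reads; I4 issues→ALU
t=9  I4 reads; I5 issues→FPMUL
t=10  I4 exec-done; I5 reads
t=11  I3 exec-done; I4 writes R6
t=12  I3 writes R4
t=15  I5 exec-done
t=16  I5 writes R0

I3 = (7, 8, 11, 12)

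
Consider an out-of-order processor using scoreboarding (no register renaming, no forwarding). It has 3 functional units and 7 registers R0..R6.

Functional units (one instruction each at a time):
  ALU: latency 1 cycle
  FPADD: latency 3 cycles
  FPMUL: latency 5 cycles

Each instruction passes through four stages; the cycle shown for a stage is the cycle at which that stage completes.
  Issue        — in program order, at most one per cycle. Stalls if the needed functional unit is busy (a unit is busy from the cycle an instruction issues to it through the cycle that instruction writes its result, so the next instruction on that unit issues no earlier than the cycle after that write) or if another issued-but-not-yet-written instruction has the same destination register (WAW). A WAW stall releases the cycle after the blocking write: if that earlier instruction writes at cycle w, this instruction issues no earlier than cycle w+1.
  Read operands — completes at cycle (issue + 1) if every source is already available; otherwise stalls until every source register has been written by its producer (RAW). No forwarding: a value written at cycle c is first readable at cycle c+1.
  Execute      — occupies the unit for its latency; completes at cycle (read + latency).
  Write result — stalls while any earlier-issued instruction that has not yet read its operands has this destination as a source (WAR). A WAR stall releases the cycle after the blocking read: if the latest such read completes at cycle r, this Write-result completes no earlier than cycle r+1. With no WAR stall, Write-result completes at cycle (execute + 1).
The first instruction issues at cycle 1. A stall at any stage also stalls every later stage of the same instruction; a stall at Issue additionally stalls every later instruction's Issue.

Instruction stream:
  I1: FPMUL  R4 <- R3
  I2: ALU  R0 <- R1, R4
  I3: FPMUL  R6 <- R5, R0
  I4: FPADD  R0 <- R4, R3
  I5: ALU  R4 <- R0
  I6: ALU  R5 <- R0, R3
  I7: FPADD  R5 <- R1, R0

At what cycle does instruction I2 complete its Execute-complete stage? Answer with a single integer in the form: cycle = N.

cycle = 10

c1: I1 issues→FPMUL
c2: I1 reads | I2 issues→ALU
c7: I1 exec-done
c8: I1 writes R4
c9: I2 reads | I3 issues→FPMUL
c10: I2 exec-done
c11: I2 writes R0
c12: I3 reads | I4 issues→FPADD
c13: I4 reads | I5 issues→ALU
c16: I4 exec-done
c17: I3 exec-done | I4 writes R0
c18: I3 writes R6 | I5 reads
c19: I5 exec-done
c20: I5 writes R4
c21: I6 issues→ALU
c22: I6 reads
c23: I6 exec-done
c24: I6 writes R5
c25: I7 issues→FPADD
c26: I7 reads
c29: I7 exec-done
c30: I7 writes R5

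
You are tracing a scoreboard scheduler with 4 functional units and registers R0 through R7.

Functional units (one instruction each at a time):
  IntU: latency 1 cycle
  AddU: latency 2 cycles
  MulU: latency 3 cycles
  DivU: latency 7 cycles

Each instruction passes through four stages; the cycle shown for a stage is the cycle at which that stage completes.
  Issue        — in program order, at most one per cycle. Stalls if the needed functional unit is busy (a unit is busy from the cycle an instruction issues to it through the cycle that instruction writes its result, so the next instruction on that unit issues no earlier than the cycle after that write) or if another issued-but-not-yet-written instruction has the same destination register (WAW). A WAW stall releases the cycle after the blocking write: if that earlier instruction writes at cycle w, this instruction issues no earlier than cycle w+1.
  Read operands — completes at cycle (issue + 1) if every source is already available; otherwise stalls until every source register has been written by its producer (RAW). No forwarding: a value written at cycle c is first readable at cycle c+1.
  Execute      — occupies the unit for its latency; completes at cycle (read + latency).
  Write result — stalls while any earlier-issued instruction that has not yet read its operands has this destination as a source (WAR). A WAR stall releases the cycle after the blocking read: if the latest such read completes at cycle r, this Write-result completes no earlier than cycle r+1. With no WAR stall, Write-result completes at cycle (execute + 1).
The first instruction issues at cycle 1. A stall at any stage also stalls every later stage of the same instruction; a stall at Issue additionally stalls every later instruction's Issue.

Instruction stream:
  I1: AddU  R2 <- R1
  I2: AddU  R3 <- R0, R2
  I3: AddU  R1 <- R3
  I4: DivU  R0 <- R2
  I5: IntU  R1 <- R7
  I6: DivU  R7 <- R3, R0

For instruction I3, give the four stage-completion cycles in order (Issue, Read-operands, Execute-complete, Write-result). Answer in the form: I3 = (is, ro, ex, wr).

I3 = (11, 12, 14, 15)

1) issue 1, read 2, done 4, write 5
2) issue 6, read 7, done 9, write 10  <struct: AddU busy until I1 writes@5>
3) issue 11, read 12, done 14, write 15  <struct: AddU busy until I2 writes@10>
4) issue 12, read 13, done 20, write 21
5) issue 16, read 17, done 18, write 19  <WAW R1: wait I3 write@15>
6) issue 22, read 23, done 30, write 31  <struct: DivU busy until I4 writes@21>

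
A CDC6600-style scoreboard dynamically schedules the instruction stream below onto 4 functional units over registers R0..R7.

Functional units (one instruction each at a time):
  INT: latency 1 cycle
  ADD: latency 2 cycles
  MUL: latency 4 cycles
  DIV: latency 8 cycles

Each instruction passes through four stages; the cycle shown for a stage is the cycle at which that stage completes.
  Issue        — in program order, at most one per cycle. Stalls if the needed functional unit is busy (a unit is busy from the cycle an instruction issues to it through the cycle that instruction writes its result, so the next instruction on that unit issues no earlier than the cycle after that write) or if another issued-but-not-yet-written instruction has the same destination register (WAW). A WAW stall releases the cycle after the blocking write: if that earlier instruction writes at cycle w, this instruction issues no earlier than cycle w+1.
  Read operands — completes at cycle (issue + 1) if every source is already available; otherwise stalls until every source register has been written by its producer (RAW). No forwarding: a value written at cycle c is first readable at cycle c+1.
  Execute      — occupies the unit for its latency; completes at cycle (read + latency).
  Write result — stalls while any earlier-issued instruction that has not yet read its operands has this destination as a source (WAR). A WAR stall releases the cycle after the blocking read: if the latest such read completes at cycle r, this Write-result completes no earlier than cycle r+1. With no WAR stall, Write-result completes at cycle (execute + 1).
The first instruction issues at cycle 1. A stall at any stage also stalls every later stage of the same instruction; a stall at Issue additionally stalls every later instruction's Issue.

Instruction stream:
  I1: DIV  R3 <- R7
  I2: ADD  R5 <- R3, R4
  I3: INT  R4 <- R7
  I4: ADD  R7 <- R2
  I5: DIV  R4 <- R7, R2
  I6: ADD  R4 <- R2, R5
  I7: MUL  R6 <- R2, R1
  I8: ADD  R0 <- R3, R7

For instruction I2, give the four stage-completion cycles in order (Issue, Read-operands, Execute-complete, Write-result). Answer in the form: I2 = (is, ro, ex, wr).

I2 = (2, 12, 14, 15)

I1 -> (1, 2, 10, 11)
I2 -> (2, 12, 14, 15)  // RAW R3: wait I1 write@11
I3 -> (3, 4, 5, 13)  // WAR R4: wait I2 read@12
I4 -> (16, 17, 19, 20)  // struct: ADD busy until I2 writes@15
I5 -> (17, 21, 29, 30)  // RAW R7: wait I4 write@20
I6 -> (31, 32, 34, 35)  // WAW R4: wait I5 write@30
I7 -> (32, 33, 37, 38)
I8 -> (36, 37, 39, 40)  // struct: ADD busy until I6 writes@35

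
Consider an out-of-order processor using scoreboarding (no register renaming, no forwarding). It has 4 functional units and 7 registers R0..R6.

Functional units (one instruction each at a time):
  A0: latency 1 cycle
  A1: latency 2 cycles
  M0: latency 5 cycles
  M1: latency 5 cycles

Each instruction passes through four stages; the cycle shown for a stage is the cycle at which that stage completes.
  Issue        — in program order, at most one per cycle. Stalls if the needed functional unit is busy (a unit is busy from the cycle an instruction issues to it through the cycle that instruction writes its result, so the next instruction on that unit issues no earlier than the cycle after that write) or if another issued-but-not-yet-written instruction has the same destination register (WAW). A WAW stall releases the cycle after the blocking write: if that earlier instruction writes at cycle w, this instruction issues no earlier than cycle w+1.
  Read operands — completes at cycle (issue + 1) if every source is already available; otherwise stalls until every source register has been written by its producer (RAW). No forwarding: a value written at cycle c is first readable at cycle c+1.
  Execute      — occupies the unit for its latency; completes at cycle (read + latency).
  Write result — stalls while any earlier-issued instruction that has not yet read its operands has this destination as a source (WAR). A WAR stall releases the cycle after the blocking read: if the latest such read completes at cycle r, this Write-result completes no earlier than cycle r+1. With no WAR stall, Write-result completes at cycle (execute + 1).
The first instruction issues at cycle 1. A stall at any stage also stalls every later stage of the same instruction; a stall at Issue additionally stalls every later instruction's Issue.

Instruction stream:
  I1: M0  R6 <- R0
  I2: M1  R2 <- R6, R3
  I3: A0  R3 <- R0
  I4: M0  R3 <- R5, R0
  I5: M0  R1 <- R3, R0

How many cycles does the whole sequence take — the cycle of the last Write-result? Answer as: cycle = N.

[I1] 1/2/7/8
[I2] 2/9/14/15  (RAW R6: wait I1 write@8)
[I3] 3/4/5/10  (WAR R3: wait I2 read@9)
[I4] 11/12/17/18  (WAW R3: wait I3 write@10)
[I5] 19/20/25/26  (struct: M0 busy until I4 writes@18)

cycle = 26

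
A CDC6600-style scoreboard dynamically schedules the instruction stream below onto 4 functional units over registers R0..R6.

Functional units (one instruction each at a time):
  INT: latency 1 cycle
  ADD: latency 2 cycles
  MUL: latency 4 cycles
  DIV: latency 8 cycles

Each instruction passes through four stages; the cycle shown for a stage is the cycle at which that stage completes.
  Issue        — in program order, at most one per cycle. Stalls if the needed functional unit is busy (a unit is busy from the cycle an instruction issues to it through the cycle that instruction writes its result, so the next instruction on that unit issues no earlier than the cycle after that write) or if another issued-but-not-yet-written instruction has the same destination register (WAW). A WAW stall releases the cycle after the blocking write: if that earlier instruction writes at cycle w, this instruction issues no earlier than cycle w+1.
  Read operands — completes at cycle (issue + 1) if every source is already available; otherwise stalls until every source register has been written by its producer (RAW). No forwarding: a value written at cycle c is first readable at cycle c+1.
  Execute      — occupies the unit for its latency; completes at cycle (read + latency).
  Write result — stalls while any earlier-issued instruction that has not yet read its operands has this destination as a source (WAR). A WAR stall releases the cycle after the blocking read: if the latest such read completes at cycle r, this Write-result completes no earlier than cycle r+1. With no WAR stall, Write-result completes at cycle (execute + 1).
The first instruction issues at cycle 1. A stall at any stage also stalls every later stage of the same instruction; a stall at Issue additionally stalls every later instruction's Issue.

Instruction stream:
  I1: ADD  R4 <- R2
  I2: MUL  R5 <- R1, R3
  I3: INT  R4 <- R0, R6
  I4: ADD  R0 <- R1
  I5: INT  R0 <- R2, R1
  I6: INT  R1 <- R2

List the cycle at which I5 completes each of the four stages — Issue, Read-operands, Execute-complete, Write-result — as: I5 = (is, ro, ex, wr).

I5 = (12, 13, 14, 15)

I1  is:1  ro:2  ex:4  wr:5
I2  is:2  ro:3  ex:7  wr:8
I3  is:6  ro:7  ex:8  wr:9  — WAW R4: wait I1 write@5
I4  is:7  ro:8  ex:10  wr:11
I5  is:12  ro:13  ex:14  wr:15  — WAW R0: wait I4 write@11
I6  is:16  ro:17  ex:18  wr:19  — struct: INT busy until I5 writes@15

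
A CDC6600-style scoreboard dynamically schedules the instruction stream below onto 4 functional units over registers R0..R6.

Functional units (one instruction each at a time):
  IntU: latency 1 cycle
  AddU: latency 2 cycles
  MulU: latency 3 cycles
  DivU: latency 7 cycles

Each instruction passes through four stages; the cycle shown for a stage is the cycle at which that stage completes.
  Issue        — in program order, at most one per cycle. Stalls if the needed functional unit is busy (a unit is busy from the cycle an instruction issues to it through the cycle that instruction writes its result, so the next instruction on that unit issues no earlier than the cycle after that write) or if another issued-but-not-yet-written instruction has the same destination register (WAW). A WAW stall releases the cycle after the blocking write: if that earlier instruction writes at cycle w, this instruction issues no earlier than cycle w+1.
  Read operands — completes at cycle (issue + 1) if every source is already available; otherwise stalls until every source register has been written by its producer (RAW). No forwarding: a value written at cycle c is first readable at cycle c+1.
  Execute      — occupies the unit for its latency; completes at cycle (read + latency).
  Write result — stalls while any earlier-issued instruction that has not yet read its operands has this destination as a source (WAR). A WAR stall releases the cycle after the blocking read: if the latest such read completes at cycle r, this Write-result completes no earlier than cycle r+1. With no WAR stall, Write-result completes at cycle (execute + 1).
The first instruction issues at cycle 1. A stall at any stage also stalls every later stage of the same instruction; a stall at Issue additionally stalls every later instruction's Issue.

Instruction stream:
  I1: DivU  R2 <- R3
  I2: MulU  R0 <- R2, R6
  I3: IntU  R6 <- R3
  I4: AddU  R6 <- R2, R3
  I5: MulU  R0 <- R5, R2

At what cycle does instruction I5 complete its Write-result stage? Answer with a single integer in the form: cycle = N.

cycle = 21

[1] I1 issues→DivU
[2] I1 reads; I2 issues→MulU
[3] I3 issues→IntU
[4] I3 reads
[5] I3 exec-done
[9] I1 exec-done
[10] I1 writes R2
[11] I2 reads
[12] I3 writes R6
[13] I4 issues→AddU
[14] I2 exec-done; I4 reads
[15] I2 writes R0
[16] I4 exec-done; I5 issues→MulU
[17] I4 writes R6; I5 reads
[20] I5 exec-done
[21] I5 writes R0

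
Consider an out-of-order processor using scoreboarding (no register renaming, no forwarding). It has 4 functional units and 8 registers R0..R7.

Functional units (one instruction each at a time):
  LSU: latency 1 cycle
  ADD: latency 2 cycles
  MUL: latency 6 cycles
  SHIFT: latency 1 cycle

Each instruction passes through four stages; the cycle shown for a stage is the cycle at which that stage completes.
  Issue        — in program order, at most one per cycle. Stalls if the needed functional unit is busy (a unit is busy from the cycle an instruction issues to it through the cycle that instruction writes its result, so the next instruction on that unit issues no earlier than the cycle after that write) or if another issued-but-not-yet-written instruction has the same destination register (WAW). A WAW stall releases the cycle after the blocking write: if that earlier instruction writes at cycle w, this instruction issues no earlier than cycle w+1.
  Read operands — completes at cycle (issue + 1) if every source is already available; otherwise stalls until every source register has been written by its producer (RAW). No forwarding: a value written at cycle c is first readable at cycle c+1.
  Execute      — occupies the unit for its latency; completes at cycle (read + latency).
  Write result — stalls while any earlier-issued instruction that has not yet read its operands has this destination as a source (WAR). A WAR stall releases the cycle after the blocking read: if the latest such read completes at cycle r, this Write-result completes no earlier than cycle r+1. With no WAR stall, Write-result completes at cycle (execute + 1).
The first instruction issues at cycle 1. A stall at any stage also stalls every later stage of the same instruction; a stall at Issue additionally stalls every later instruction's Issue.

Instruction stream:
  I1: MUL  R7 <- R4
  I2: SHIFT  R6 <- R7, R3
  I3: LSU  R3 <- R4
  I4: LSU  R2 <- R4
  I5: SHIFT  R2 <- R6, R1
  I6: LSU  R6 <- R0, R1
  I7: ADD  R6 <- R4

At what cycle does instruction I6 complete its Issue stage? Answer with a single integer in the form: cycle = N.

I1 -> (1, 2, 8, 9)
I2 -> (2, 10, 11, 12)  // RAW R7: wait I1 write@9
I3 -> (3, 4, 5, 11)  // WAR R3: wait I2 read@10
I4 -> (12, 13, 14, 15)  // struct: LSU busy until I3 writes@11
I5 -> (16, 17, 18, 19)  // WAW R2: wait I4 write@15
I6 -> (17, 18, 19, 20)
I7 -> (21, 22, 24, 25)  // WAW R6: wait I6 write@20

cycle = 17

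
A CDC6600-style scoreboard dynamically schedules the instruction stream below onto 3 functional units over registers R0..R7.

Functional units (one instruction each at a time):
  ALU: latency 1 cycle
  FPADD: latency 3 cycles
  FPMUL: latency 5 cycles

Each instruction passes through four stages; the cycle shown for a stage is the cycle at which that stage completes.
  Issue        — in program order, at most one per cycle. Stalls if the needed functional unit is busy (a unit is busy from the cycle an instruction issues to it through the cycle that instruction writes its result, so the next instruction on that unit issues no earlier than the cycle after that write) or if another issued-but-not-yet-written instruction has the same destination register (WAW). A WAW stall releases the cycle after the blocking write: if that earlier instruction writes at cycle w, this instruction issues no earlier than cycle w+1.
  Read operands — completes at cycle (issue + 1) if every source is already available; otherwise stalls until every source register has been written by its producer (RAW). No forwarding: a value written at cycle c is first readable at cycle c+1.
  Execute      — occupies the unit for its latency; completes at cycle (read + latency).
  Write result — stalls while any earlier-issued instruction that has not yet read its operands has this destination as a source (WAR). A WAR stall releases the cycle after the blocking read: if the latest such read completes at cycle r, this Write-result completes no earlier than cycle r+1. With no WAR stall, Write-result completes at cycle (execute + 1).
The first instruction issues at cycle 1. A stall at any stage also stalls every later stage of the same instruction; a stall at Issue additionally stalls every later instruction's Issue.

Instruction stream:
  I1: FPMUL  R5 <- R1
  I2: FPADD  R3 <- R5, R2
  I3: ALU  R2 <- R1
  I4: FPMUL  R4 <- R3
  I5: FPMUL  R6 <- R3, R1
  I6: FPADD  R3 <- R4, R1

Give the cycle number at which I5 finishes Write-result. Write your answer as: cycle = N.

I1 -> (1, 2, 7, 8)
I2 -> (2, 9, 12, 13)  // RAW R5: wait I1 write@8
I3 -> (3, 4, 5, 10)  // WAR R2: wait I2 read@9
I4 -> (9, 14, 19, 20)  // struct: FPMUL busy until I1 writes@8, RAW R3: wait I2 write@13
I5 -> (21, 22, 27, 28)  // struct: FPMUL busy until I4 writes@20
I6 -> (22, 23, 26, 27)

cycle = 28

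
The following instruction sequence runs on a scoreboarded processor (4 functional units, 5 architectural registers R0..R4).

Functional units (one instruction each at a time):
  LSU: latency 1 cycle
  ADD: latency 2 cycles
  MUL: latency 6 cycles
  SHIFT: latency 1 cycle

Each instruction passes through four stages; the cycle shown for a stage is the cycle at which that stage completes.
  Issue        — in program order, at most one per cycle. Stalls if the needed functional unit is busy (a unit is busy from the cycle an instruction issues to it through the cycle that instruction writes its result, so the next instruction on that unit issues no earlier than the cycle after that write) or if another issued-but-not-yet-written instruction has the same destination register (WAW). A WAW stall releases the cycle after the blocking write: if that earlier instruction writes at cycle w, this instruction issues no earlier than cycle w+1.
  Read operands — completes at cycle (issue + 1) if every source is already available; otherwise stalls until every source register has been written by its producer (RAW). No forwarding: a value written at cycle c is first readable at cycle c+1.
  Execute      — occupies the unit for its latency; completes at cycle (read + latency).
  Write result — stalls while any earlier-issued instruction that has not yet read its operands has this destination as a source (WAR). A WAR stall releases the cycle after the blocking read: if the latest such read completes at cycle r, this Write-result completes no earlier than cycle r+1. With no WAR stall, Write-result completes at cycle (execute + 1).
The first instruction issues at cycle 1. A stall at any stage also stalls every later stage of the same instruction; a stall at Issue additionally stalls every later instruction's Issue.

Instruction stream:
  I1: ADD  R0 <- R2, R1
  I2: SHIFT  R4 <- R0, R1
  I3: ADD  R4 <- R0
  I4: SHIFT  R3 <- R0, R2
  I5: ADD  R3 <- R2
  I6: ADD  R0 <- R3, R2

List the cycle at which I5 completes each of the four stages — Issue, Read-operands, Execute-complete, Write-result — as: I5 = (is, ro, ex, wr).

I1: IS=1 RO=2 EX=4 WR=5
I2: IS=2 RO=6 EX=7 WR=8  [RAW R0: wait I1 write@5]
I3: IS=9 RO=10 EX=12 WR=13  [WAW R4: wait I2 write@8]
I4: IS=10 RO=11 EX=12 WR=13
I5: IS=14 RO=15 EX=17 WR=18  [WAW R3: wait I4 write@13]
I6: IS=19 RO=20 EX=22 WR=23  [struct: ADD busy until I5 writes@18]

I5 = (14, 15, 17, 18)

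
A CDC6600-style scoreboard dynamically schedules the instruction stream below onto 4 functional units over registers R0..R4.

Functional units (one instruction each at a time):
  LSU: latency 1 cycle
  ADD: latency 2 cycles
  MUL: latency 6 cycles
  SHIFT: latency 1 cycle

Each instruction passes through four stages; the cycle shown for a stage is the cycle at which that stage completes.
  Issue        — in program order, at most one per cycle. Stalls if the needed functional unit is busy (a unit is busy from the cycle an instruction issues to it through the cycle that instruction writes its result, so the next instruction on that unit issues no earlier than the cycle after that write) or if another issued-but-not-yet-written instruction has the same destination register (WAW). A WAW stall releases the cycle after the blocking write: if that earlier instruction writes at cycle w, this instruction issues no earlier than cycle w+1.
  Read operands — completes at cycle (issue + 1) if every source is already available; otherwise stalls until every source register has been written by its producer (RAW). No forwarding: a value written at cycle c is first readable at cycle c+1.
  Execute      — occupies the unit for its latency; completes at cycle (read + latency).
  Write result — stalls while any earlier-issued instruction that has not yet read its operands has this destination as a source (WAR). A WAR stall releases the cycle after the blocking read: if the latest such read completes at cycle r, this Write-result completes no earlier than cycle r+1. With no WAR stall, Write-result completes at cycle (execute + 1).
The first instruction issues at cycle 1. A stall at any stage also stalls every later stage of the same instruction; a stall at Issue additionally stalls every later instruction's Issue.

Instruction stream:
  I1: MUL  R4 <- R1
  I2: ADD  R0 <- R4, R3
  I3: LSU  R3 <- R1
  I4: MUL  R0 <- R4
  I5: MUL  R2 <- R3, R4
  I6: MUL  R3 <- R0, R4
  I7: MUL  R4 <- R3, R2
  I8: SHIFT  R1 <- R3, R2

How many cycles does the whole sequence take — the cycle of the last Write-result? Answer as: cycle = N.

I1 -> (1, 2, 8, 9)
I2 -> (2, 10, 12, 13)  // RAW R4: wait I1 write@9
I3 -> (3, 4, 5, 11)  // WAR R3: wait I2 read@10
I4 -> (14, 15, 21, 22)  // WAW R0: wait I2 write@13
I5 -> (23, 24, 30, 31)  // struct: MUL busy until I4 writes@22
I6 -> (32, 33, 39, 40)  // struct: MUL busy until I5 writes@31
I7 -> (41, 42, 48, 49)  // struct: MUL busy until I6 writes@40
I8 -> (42, 43, 44, 45)

cycle = 49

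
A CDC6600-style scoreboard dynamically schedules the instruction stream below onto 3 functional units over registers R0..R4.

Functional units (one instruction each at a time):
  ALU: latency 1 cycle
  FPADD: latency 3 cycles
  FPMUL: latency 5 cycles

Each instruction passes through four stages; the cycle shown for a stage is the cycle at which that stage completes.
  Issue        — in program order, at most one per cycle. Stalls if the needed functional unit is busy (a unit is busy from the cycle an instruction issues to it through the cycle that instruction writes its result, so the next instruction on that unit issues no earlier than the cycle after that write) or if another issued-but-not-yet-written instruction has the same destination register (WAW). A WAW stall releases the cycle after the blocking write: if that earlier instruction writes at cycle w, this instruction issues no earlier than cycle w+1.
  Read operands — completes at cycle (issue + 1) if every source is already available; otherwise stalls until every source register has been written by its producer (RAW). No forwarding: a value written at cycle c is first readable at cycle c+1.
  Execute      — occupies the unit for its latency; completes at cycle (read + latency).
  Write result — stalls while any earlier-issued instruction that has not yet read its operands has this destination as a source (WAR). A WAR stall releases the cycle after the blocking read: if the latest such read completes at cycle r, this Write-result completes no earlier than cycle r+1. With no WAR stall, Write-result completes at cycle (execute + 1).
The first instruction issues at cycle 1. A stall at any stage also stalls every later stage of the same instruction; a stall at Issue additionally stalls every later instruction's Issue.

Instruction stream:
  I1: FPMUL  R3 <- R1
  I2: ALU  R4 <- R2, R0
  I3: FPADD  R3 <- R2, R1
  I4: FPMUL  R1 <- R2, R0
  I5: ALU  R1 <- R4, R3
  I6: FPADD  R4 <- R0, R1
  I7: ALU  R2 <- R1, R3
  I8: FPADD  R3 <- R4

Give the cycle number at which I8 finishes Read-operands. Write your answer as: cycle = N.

I1  is:1  ro:2  ex:7  wr:8
I2  is:2  ro:3  ex:4  wr:5
I3  is:9  ro:10  ex:13  wr:14  — WAW R3: wait I1 write@8
I4  is:10  ro:11  ex:16  wr:17
I5  is:18  ro:19  ex:20  wr:21  — WAW R1: wait I4 write@17
I6  is:19  ro:22  ex:25  wr:26  — RAW R1: wait I5 write@21
I7  is:22  ro:23  ex:24  wr:25  — struct: ALU busy until I5 writes@21
I8  is:27  ro:28  ex:31  wr:32  — struct: FPADD busy until I6 writes@26

cycle = 28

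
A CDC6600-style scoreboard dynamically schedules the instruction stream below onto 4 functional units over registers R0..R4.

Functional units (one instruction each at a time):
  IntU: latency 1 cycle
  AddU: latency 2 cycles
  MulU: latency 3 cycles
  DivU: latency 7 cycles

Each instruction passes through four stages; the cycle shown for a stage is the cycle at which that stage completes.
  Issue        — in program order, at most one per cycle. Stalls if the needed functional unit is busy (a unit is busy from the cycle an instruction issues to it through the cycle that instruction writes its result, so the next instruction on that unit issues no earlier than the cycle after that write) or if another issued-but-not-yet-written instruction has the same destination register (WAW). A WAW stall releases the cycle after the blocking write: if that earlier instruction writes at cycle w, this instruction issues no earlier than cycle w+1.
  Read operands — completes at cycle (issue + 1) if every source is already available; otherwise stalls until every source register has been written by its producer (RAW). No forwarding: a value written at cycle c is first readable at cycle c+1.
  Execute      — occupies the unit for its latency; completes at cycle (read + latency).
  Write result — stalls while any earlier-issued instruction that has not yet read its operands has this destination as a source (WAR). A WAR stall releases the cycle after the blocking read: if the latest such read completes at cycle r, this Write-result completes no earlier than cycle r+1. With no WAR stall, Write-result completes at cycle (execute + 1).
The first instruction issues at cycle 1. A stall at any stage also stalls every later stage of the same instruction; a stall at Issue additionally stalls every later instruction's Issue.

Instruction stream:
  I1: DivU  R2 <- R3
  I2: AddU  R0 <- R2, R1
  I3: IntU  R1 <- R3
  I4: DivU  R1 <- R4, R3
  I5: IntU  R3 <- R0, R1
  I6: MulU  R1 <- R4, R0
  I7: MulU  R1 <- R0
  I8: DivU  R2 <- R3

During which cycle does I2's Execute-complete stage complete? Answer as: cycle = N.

I1: IS=1 RO=2 EX=9 WR=10
I2: IS=2 RO=11 EX=13 WR=14  [RAW R2: wait I1 write@10]
I3: IS=3 RO=4 EX=5 WR=12  [WAR R1: wait I2 read@11]
I4: IS=13 RO=14 EX=21 WR=22  [WAW R1: wait I3 write@12]
I5: IS=14 RO=23 EX=24 WR=25  [RAW R1: wait I4 write@22]
I6: IS=23 RO=24 EX=27 WR=28  [WAW R1: wait I4 write@22]
I7: IS=29 RO=30 EX=33 WR=34  [struct: MulU busy until I6 writes@28]
I8: IS=30 RO=31 EX=38 WR=39

cycle = 13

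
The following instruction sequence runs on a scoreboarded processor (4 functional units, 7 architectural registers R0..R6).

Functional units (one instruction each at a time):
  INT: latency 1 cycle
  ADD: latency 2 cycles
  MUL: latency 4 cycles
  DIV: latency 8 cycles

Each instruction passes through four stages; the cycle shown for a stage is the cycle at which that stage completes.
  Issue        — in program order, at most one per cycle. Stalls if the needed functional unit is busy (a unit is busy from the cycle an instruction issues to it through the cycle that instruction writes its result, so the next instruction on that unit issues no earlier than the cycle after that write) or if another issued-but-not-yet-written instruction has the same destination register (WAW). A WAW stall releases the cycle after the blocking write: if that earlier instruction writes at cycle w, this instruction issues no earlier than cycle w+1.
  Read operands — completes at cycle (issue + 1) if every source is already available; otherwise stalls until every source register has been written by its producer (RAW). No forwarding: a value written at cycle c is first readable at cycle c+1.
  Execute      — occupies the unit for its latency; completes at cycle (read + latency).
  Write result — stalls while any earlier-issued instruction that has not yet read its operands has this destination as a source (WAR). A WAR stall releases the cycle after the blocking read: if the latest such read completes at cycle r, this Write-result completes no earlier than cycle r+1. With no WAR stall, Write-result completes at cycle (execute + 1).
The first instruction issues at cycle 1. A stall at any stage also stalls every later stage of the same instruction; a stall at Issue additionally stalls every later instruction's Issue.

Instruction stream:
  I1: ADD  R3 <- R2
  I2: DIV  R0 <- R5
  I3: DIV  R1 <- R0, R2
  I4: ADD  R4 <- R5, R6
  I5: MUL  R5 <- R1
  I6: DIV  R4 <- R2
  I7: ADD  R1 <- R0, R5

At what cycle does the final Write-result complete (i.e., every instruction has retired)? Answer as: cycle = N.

c1: issue I1 (ADD)
c2: I1 read-ops, issue I2 (DIV)
c3: I2 read-ops
c4: I1 finished on ADD
c5: I1→R3
c11: I2 finished on DIV
c12: I2→R0
c13: issue I3 (DIV)
c14: I3 read-ops, issue I4 (ADD)
c15: I4 read-ops, issue I5 (MUL)
c17: I4 finished on ADD
c18: I4→R4
c22: I3 finished on DIV
c23: I3→R1
c24: I5 read-ops, issue I6 (DIV)
c25: I6 read-ops, issue I7 (ADD)
c28: I5 finished on MUL
c29: I5→R5
c30: I7 read-ops
c32: I7 finished on ADD
c33: I6 finished on DIV, I7→R1
c34: I6→R4

cycle = 34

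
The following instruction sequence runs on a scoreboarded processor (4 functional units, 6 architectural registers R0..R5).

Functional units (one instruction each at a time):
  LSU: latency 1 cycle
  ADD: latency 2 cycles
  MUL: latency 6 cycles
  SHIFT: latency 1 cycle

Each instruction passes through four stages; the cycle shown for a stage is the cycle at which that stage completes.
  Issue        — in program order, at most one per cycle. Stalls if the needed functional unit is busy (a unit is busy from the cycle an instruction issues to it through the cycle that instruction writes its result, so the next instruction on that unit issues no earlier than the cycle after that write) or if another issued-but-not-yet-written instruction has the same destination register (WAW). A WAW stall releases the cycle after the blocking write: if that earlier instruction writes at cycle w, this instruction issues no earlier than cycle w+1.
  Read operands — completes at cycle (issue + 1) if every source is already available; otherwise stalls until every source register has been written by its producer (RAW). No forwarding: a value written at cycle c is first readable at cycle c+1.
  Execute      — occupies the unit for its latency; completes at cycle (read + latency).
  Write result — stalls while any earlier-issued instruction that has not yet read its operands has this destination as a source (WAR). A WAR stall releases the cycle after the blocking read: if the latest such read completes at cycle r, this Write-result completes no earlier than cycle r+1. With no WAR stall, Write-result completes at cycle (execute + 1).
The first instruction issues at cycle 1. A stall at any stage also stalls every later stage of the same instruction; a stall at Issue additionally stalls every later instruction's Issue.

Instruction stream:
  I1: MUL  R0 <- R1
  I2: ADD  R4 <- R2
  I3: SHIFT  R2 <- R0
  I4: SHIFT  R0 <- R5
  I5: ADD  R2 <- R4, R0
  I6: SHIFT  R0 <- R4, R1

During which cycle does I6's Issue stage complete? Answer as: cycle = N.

cycle = 17

I1  is:1  ro:2  ex:8  wr:9
I2  is:2  ro:3  ex:5  wr:6
I3  is:3  ro:10  ex:11  wr:12  — RAW R0: wait I1 write@9
I4  is:13  ro:14  ex:15  wr:16  — struct: SHIFT busy until I3 writes@12
I5  is:14  ro:17  ex:19  wr:20  — RAW R0: wait I4 write@16
I6  is:17  ro:18  ex:19  wr:20  — struct: SHIFT busy until I4 writes@16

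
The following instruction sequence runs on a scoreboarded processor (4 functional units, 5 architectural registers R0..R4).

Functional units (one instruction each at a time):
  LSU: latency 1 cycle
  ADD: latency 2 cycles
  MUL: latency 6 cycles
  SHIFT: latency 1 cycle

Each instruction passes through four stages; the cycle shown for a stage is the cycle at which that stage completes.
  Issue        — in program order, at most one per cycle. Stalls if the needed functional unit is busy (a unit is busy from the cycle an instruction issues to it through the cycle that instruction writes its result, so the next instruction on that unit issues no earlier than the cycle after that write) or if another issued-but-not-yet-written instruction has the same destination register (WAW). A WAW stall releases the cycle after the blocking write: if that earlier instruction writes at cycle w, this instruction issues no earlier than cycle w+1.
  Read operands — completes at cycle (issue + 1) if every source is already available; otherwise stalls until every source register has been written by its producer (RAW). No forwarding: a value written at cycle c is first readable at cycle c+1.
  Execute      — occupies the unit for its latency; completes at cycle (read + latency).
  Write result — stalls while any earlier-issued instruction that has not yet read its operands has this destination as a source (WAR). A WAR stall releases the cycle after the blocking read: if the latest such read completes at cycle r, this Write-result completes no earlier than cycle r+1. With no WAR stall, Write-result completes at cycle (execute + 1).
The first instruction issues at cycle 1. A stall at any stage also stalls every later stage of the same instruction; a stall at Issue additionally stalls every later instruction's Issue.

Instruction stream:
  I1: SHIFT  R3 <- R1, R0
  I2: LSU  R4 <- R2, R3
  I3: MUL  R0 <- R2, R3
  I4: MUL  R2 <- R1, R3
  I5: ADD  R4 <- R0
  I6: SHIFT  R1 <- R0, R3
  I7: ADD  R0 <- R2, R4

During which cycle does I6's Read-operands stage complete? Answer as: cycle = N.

c1: I1→SHIFT
c2: I1 RO; I2→LSU
c3: I1 EX; I3→MUL
c4: I1 WR R3
c5: I2 RO; I3 RO
c6: I2 EX
c7: I2 WR R4
c11: I3 EX
c12: I3 WR R0
c13: I4→MUL
c14: I4 RO; I5→ADD
c15: I5 RO; I6→SHIFT
c16: I6 RO
c17: I5 EX; I6 EX
c18: I5 WR R4; I6 WR R1
c19: I7→ADD
c20: I4 EX
c21: I4 WR R2
c22: I7 RO
c24: I7 EX
c25: I7 WR R0

cycle = 16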